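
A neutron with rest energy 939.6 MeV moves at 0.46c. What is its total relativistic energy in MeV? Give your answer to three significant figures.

β² = 0.2116, so γ = 1/√0.7884 = 1.1262.
Total energy: E = γmc² = 1.1262 × 939.6 MeV = 1060 MeV.

1060 MeV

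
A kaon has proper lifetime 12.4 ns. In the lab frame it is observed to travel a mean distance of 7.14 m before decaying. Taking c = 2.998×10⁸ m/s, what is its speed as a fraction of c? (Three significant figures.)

Let x = d/(cτ) = 7.140 m / (2.998×10⁸ m/s × 1.240×10^-8 s) = 1.9206. Since d = βγcτ, x = βγ = β/√(1−β²).
Solving: β² = x²/(1+x²) = 3.6887/4.6887 = 0.786721, so β = 0.887.

0.887c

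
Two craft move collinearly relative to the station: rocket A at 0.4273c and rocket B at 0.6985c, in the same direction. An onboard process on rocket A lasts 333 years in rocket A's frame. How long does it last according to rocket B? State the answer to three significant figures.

361 years

Transform rocket A's velocity into rocket B's frame: (0.4273 − 0.6985)/(1 − 0.4273·0.6985) = −0.2712/0.70153095, so the relative speed is 0.38658c.
γ for this relative speed: γ = 1/√(1 − 0.149444) = 1.0843.
The clock on rocket A records proper time, so rocket B measures Δt = γΔτ = 1.0843 × 333 = 361 years.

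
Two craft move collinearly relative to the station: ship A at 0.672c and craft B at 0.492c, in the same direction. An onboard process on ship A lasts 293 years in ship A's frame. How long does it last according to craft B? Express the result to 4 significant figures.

The velocity of ship A relative to craft B is (0.672 − 0.492)c / (1 − 0.672×0.492) = 0.26891c; relative speed 0.26891c.
γ for this relative speed: γ = 1/√(1 − 0.0723126) = 1.0382.
The clock on ship A records proper time, so craft B measures Δt = γΔτ = 1.0382 × 293 = 304.2 years.

304.2 years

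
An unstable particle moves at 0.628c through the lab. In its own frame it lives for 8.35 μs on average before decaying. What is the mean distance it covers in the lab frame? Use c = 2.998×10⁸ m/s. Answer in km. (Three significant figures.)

β² = 0.394384, so γ = 1/√0.605616 = 1.285.
Lab-frame lifetime: Δt = γτ = 1.285 × 8.35 μs = 10.73 μs.
Distance: d = vΔt = 0.628 × 2.998×10⁸ m/s × 1.0730×10^-5 s = 2020 m = 2.02 km.

2.02 km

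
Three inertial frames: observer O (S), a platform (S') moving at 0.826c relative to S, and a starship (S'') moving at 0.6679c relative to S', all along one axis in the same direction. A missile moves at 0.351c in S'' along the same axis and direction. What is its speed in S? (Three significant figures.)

0.982c

First combine the missile and starship (S''→S'): u₁ = (0.351 + 0.6679)/(1 + 0.351×0.6679) = 1.0189/1.2344329 = 0.8254.
Then combine with the platform (S'→S): u = (0.8254 + 0.826)/(1 + 0.8254×0.826) = 1.6514/1.6817804 = 0.98194.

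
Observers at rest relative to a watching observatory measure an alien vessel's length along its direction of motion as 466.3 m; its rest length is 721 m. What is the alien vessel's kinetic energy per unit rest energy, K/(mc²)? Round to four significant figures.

0.5462

From L = L₀/γ: γ = 721/466.3 = 1.54621.
Since K = (γ−1)mc², K/(mc²) = 1.54621 − 1 = 0.5462.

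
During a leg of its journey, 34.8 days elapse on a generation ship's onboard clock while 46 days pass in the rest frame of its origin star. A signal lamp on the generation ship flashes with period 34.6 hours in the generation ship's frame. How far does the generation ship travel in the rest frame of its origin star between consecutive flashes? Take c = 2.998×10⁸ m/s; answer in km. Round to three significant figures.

γ = Δt/Δτ = 46/34.8 = 1.32184.
β = √(1 − 1/γ²) = 0.65397. Lab-frame period = γτ = 1.32184×34.6 hours = 45.736 hours. Distance = βc × γτ = 0.65397 × 2.998×10⁸ m/s × 164649.6 s = 3.2281×10^13 m = 3.23×10^10 km.

3.23×10^10 km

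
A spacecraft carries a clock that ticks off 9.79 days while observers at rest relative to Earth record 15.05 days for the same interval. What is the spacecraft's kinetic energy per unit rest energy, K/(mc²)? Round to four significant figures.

0.5373

From Δt = γΔτ: γ = 15.05/9.79 = 1.53728.
K/(mc²) = γ − 1 = 1.53728 − 1 = 0.5373.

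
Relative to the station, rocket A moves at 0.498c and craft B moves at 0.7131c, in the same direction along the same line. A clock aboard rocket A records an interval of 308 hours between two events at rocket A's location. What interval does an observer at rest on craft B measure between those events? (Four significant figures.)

The velocity of rocket A relative to craft B is (0.498 − 0.7131)c / (1 − 0.498×0.7131) = −0.33355c; relative speed 0.33355c.
γ for this relative speed: γ = 1/√(1 − 0.111256) = 1.0607.
Rocket A's interval is proper; time dilation gives Δt_B = γΔτ = 1.0607 × 308 hours = 326.7 hours.

326.7 hours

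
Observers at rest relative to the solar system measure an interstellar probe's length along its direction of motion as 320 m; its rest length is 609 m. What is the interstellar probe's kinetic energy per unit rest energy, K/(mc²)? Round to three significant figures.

From L = L₀/γ: γ = 609/320 = 1.90312.
K/(mc²) = γ − 1 = 1.90312 − 1 = 0.903.

0.903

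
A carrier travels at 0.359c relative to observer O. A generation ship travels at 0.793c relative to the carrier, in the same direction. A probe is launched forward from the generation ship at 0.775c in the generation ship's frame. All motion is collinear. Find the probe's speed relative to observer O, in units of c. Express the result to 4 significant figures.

0.9863c

Apply u = (u'+v)/(1+u'v) twice. Probe in the carrier frame: (0.775+0.793)/(1+0.775·0.793) = 1.568/1.614575 = 0.97115c.
That velocity, transformed to the rest frame of observer O: (0.97115+0.359)/(1+0.97115·0.359) = 1.33015/1.34864285 = 0.98629c.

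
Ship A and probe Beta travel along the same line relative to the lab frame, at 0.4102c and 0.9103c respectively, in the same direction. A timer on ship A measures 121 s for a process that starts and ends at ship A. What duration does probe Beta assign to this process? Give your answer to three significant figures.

Speed of ship A in probe Beta's frame: u = (v_A − v_B)/(1 − v_A v_B/c²) = (0.4102 − 0.9103)/(1 − 0.4102×0.9103) = −0.5001/0.62659494 = −0.79812; |u| = 0.79812c.
γ for this relative speed: γ = 1/√(1 − 0.636996) = 1.6598.
Ship A's interval is proper; time dilation gives Δt_B = γΔτ = 1.6598 × 121 s = 201 s.

201 s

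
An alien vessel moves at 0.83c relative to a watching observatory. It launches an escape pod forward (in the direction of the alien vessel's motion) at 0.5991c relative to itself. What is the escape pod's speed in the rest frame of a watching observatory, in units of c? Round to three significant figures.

0.954c

In units of c, u = (u' + v)/(1 + u'v) with u' = 0.5991 and v = 0.83.
Numerator: 0.5991 + 0.83 = 1.4291. Denominator: 1 + (0.5991)(0.83) = 1.497253.
u = 1.4291/1.497253 = 0.95448, so the speed is 0.954c.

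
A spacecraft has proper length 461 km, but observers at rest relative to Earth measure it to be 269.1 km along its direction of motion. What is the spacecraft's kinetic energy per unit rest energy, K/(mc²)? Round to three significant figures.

0.713

Length contraction gives γ = L₀/L = 461/269.1 = 1.71312.
K/(mc²) = γ − 1 = 1.71312 − 1 = 0.713.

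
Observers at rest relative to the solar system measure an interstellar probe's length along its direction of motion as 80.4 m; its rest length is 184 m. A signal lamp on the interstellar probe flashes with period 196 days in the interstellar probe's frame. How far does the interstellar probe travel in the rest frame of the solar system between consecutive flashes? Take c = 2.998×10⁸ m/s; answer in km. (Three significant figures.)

1.05×10^13 km

From L = L₀/γ: γ = 184/80.4 = 2.28856.
β = √(1 − 1/γ²) = 0.89948. Lab-frame period = γτ = 2.28856×196 days = 448.56 days. Distance = βc × γτ = 0.89948 × 2.998×10⁸ m/s × 38755584 s = 1.0451×10^16 m = 1.05×10^13 km.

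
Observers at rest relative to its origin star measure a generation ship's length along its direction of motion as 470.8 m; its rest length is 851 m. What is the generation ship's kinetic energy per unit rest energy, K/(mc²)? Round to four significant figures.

0.8076

Length contraction gives γ = L₀/L = 851/470.8 = 1.80756.
K/(mc²) = γ − 1 = 1.80756 − 1 = 0.8076.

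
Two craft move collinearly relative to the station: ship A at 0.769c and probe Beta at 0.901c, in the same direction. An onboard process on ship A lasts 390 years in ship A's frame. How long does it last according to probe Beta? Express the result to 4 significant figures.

431.9 years

Transform ship A's velocity into probe Beta's frame: (0.769 − 0.901)/(1 − 0.769·0.901) = −0.132/0.307131, so the relative speed is 0.42978c.
At |u| = 0.42978c, γ = (1 − 0.184711)^(−1/2) = 1.1075.
The clock on ship A records proper time, so probe Beta measures Δt = γΔτ = 1.1075 × 390 = 431.9 years.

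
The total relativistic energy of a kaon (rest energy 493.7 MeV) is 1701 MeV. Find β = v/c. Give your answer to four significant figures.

0.9570

Total energy E = γmc² gives γ = 1701/493.7 = 3.4454.
Hence β = √(1 − 1/γ²) = √(1 − 0.0842405) = √0.9157595 = 0.9570.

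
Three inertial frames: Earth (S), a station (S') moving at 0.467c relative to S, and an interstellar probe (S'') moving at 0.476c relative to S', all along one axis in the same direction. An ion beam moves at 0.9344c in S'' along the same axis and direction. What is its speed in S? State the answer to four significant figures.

Compose velocities in two stages. Stage 1 (into S'): u₁ = (0.9344+0.476)/(1+0.9344×0.476) = 0.97621.
Stage 2 (into S): u = (0.97621+0.467)/(1+0.97621×0.467) = 0.99129, so the speed is 0.9913c.

0.9913c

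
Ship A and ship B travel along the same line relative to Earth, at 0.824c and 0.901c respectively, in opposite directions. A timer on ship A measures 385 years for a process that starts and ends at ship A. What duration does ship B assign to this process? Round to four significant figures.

Transform ship A's velocity into ship B's frame: (0.824 + 0.901)/(1 + 0.824·0.901) = 1.725/1.742424, so the relative speed is 0.99c.
At |u| = 0.99c, γ = (1 − 0.9801)^(−1/2) = 7.0888.
The clock on ship A records proper time, so ship B measures Δt = γΔτ = 7.0888 × 385 = 2729 years.

2729 years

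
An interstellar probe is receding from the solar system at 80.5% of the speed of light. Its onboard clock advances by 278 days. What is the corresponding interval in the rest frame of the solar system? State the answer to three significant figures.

γ = 1/√(1 − β²) = 1/√(1 − 0.648025) = 1/√0.351975 = 1/0.593275 = 1.6856.
Time dilation: Δt = γ·Δτ = 1.6856 × 278 = 469 days.

469 days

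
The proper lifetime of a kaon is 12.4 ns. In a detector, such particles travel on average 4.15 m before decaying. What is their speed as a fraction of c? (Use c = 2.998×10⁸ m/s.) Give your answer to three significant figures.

d = βγcτ ⇒ βγ = d/(cτ) = 4.150 m / (3.71752 m) = 1.1163.
β = (βγ)/√(1+(βγ)²) = 1.1163/√2.24613 = 0.745.

0.745c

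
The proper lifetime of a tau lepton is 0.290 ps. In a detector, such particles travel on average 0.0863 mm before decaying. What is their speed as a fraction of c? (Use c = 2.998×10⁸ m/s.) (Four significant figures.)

Let x = d/(cτ) = 8.630×10^-5 m / (2.998×10⁸ m/s × 2.900×10^-13 s) = 0.99262. Since d = βγcτ, x = βγ = β/√(1−β²).
Solving: β² = x²/(1+x²) = 0.985294/1.985294 = 0.496296, so β = 0.7045.

0.7045c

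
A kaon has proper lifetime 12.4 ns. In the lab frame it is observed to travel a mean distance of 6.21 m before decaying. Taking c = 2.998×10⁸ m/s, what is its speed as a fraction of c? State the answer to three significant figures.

0.858c

d = βγcτ ⇒ βγ = d/(cτ) = 6.210 m / (3.71752 m) = 1.6705.
β = (βγ)/√(1+(βγ)²) = 1.6705/√3.79057 = 0.858.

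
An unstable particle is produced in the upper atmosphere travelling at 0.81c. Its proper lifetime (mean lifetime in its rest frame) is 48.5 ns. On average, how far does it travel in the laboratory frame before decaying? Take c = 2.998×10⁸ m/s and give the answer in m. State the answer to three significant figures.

Lorentz factor: γ = (1 − 0.6561)^(−1/2) = 1.7052.
Lab-frame lifetime: Δt = γτ = 1.7052 × 48.5 ns = 82.702 ns.
Distance: d = vΔt = 0.81 × 2.998×10⁸ m/s × 8.2702×10^-8 s = 20.1 m.

20.1 m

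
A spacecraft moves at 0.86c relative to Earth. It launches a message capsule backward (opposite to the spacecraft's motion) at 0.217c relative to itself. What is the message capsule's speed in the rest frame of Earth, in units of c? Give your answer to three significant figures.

0.791c

In units of c, u = (u' + v)/(1 + u'v) with u' = −0.217 and v = 0.86.
Numerator: −0.217 + 0.86 = 0.643. Denominator: 1 + (−0.217)(0.86) = 0.81338.
u = 0.643/0.81338 = 0.79053, so the speed is 0.791c.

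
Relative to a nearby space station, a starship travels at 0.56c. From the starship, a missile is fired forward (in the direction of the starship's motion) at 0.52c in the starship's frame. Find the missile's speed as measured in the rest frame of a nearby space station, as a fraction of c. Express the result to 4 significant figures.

Relativistic velocity addition: u = (u' + v)/(1 + u'v/c²), with u' = 0.52c and v = 0.56c.
Numerator: 0.52 + 0.56 = 1.08. Denominator: 1 + (0.52)(0.56) = 1.2912.
u = 1.08/1.2912 = 0.83643, so the speed is 0.8364c.

0.8364c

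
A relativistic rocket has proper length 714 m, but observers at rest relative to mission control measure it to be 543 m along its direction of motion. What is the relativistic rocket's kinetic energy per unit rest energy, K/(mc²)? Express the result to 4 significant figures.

0.3149

From L = L₀/γ: γ = 714/543 = 1.31492.
Since K = (γ−1)mc², K/(mc²) = 1.31492 − 1 = 0.3149.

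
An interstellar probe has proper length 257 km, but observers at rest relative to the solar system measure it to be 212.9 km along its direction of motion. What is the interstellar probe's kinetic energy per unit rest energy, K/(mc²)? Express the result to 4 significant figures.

From L = L₀/γ: γ = 257/212.9 = 1.20714.
Since K = (γ−1)mc², K/(mc²) = 1.20714 − 1 = 0.2071.

0.2071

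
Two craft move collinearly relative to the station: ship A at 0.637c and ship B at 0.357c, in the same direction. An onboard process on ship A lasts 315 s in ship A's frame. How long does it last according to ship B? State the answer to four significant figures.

The velocity of ship A relative to ship B is (0.637 − 0.357)c / (1 − 0.637×0.357) = 0.36242c; relative speed 0.36242c.
At |u| = 0.36242c, γ = (1 − 0.131348)^(−1/2) = 1.0729.
Ship A's interval is proper; time dilation gives Δt_B = γΔτ = 1.0729 × 315 s = 338.0 s.

338.0 s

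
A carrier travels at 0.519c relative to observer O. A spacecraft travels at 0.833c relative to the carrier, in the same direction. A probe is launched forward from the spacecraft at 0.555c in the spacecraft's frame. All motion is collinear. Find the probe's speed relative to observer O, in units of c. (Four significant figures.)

0.9836c

Apply u = (u'+v)/(1+u'v) twice. Probe in the carrier frame: (0.555+0.833)/(1+0.555·0.833) = 1.388/1.462315 = 0.94918c.
That velocity, transformed to the rest frame of observer O: (0.94918+0.519)/(1+0.94918·0.519) = 1.46818/1.49262442 = 0.98362c.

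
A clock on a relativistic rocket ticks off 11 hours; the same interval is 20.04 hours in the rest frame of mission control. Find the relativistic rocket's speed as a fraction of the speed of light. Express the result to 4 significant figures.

0.8359c

γ = Δt/Δτ = 20.04/11 = 1.8218.
β = √(1 − 1/γ²) = √(1 − 0.3013) = √0.6987 = 0.8359.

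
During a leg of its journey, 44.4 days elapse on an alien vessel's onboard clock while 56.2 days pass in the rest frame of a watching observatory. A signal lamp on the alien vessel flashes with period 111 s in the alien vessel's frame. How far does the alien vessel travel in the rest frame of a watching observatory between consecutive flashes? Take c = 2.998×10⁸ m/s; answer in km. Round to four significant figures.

2.582×10^7 km

The time-dilation ratio gives γ = 56.2/44.4 = 1.26577.
β = √(1 − 1/γ²) = 0.61306. Lab-frame period = γτ = 1.26577×111 s = 140.5 s. Distance = βc × γτ = 0.61306 × 2.998×10⁸ m/s × 140.5 s = 2.5823×10^10 m = 2.582×10^7 km.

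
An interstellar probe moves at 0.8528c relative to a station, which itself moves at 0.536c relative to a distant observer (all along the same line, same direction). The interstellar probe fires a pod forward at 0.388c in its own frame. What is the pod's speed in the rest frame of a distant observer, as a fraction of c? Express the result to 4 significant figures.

First combine the pod and interstellar probe (S''→S'): u₁ = (0.388 + 0.8528)/(1 + 0.388×0.8528) = 1.2408/1.3308864 = 0.93231.
Then combine with the station (S'→S): u = (0.93231 + 0.536)/(1 + 0.93231×0.536) = 1.46831/1.49971816 = 0.97906.

0.9791c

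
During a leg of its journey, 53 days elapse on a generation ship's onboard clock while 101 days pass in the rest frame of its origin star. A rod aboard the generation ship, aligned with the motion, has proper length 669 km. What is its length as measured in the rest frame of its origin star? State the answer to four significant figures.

The time-dilation ratio gives γ = 101/53 = 1.90566.
L = L₀/γ = 669/1.90566 = 351.1 km.

351.1 km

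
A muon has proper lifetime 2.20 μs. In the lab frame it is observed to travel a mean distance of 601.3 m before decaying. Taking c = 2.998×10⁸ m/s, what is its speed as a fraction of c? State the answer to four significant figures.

0.6737c

Lab distance = (lab lifetime)·v = γτ·βc, so βγ = d/(cτ) = 601.3/(2.998×10⁸ × 2.200×10^-6) = 0.91167.
With βγ = 0.91167: γ² = 1 + (βγ)² = 1.831142, and β = (βγ)/γ = 0.91167/1.3532 = 0.6737.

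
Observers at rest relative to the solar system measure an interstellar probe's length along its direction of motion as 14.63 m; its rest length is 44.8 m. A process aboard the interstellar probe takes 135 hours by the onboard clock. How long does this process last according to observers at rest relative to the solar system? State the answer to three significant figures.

From L = L₀/γ: γ = 44.8/14.63 = 3.0622.
Δt = γΔτ = 3.0622 × 135 = 413 hours.

413 hours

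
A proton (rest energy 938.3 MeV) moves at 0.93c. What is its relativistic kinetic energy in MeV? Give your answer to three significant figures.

β² = 0.8649, so γ = 1/√0.1351 = 2.7206.
Kinetic energy: K = (γ − 1)mc² = (2.7206 − 1) × 938.3 MeV = 1.7206 × 938.3 = 1610 MeV.

1610 MeV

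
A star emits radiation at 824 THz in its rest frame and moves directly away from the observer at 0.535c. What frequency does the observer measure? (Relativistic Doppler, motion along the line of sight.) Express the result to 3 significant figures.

454 THz

Relativistic Doppler (source moving away): f_obs = f_src · √((1−β)/(1+β)).
With β = 0.535: factor = √(0.465/1.535) = 0.55039.
f_obs = 824 × 0.55039 = 454 THz.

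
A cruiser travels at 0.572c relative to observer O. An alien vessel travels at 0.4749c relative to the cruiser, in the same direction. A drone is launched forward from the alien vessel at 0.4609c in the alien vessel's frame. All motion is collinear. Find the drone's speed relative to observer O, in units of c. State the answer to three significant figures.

First combine the drone and alien vessel (S''→S'): u₁ = (0.4609 + 0.4749)/(1 + 0.4609×0.4749) = 0.9358/1.21888141 = 0.76775.
Then combine with the cruiser (S'→S): u = (0.76775 + 0.572)/(1 + 0.76775×0.572) = 1.33975/1.439153 = 0.93093.

0.931c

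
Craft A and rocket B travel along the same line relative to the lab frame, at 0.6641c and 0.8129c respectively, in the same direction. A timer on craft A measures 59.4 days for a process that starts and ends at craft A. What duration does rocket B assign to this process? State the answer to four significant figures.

62.77 days

The velocity of craft A relative to rocket B is (0.6641 − 0.8129)c / (1 − 0.6641×0.8129) = −0.32337c; relative speed 0.32337c.
At |u| = 0.32337c, γ = (1 − 0.104568)^(−1/2) = 1.0568.
The clock on craft A records proper time, so rocket B measures Δt = γΔτ = 1.0568 × 59.4 = 62.77 days.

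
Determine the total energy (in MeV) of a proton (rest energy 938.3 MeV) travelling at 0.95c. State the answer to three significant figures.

With β = 0.95, γ = 1/√(1 − 0.95²) = 1/√0.0975 = 3.2026.
Total energy: E = γmc² = 3.2026 × 938.3 MeV = 3000 MeV.

3000 MeV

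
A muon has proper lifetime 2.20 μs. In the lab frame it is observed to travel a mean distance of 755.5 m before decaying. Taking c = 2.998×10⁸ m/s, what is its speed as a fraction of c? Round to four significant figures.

0.7533c

Let x = d/(cτ) = 755.5 m / (2.998×10⁸ m/s × 2.200×10^-6 s) = 1.1455. Since d = βγcτ, x = βγ = β/√(1−β²).
Solving: β² = x²/(1+x²) = 1.31217/2.31217 = 0.567506, so β = 0.7533.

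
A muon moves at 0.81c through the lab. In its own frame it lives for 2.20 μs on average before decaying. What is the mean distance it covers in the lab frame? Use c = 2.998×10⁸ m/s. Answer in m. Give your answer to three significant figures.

911 m

Lorentz factor: γ = (1 − 0.6561)^(−1/2) = 1.7052.
Lab-frame lifetime: Δt = γτ = 1.7052 × 2.20 μs = 3.7514 μs.
Distance: d = vΔt = 0.81 × 2.998×10⁸ m/s × 3.7514×10^-6 s = 911 m.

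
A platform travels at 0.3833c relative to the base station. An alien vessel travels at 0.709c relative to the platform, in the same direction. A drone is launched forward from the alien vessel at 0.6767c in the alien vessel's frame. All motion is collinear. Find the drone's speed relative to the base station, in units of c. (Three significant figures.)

Compose velocities in two stages. Stage 1 (into S'): u₁ = (0.6767+0.709)/(1+0.6767×0.709) = 0.93642.
Stage 2 (into S): u = (0.93642+0.3833)/(1+0.93642×0.3833) = 0.97115, so the speed is 0.971c.

0.971c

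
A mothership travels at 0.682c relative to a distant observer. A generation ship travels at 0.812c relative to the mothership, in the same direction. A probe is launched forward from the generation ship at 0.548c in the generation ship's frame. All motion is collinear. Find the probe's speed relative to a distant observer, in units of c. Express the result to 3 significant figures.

Apply u = (u'+v)/(1+u'v) twice. Probe in the mothership frame: (0.548+0.812)/(1+0.548·0.812) = 1.36/1.444976 = 0.94119c.
That velocity, transformed to the rest frame of a distant observer: (0.94119+0.682)/(1+0.94119·0.682) = 1.62319/1.64189158 = 0.98861c.

0.989c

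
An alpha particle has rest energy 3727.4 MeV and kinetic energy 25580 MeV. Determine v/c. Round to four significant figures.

0.9919

γ = 1 + K/(mc²) = 1 + 25580/3727.4 = 7.8627.
β = √(1 − 1/γ²) = √(1 − 0.0161755) = √0.9838245 = 0.9919.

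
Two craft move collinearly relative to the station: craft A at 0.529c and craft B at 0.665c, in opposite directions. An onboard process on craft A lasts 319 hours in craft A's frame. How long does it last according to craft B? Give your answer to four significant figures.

Speed of craft A in craft B's frame: u = (v_A + v_B)/(1 + v_A v_B/c²) = (0.529 + 0.665)/(1 + 0.529×0.665) = 1.194/1.351785 = 0.88328; |u| = 0.88328c.
γ for this relative speed: γ = 1/√(1 − 0.780184) = 2.1329.
Craft A's interval is proper; time dilation gives Δt_B = γΔτ = 2.1329 × 319 hours = 680.4 hours.

680.4 hours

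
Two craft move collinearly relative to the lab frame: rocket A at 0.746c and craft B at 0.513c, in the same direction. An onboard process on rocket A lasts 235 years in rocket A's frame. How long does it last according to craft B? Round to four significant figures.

Speed of rocket A in craft B's frame: u = (v_A − v_B)/(1 − v_A v_B/c²) = (0.746 − 0.513)/(1 − 0.746×0.513) = 0.233/0.617302 = 0.37745; |u| = 0.37745c.
At |u| = 0.37745c, γ = (1 − 0.142469)^(−1/2) = 1.0799.
The clock on rocket A records proper time, so craft B measures Δt = γΔτ = 1.0799 × 235 = 253.8 years.

253.8 years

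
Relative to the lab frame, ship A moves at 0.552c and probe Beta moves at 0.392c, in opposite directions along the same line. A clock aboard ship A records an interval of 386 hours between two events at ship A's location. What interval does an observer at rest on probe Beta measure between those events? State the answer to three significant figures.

The velocity of ship A relative to probe Beta is (0.552 + 0.392)c / (1 + 0.552×0.392) = 0.77607c; relative speed 0.77607c.
At |u| = 0.77607c, γ = (1 − 0.602285)^(−1/2) = 1.5857.
The clock on ship A records proper time, so probe Beta measures Δt = γΔτ = 1.5857 × 386 = 612 hours.

612 hours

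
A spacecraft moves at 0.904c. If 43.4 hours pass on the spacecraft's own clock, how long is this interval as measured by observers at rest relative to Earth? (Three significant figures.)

102 hours

With β = 0.904, γ = 1/√(1 − 0.904²) = 1/√0.182784 = 2.339.
Time dilation: Δt = γ·Δτ = 2.339 × 43.4 = 102 hours.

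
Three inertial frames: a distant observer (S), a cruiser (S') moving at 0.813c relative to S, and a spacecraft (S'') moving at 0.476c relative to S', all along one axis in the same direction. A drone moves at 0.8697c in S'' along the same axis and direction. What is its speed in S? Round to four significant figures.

Apply u = (u'+v)/(1+u'v) twice. Drone in the cruiser frame: (0.8697+0.476)/(1+0.8697·0.476) = 1.3457/1.4139772 = 0.95171c.
That velocity, transformed to the rest frame of a distant observer: (0.95171+0.813)/(1+0.95171·0.813) = 1.76471/1.77374023 = 0.99491c.

0.9949c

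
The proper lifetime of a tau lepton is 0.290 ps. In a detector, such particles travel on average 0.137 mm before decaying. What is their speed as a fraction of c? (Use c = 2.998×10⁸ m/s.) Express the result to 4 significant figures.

0.8443c

Let x = d/(cτ) = 1.370×10^-4 m / (2.998×10⁸ m/s × 2.900×10^-13 s) = 1.5758. Since d = βγcτ, x = βγ = β/√(1−β²).
Solving: β² = x²/(1+x²) = 2.48315/3.48315 = 0.712904, so β = 0.8443.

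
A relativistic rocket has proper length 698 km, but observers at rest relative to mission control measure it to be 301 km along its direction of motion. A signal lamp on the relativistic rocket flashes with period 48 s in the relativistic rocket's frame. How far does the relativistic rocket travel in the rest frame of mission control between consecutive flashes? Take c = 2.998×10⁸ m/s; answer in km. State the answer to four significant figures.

γ = L₀/L = 698/301 = 2.31894.
β = √(1 − 1/γ²) = 0.90224. Lab-frame period = γτ = 2.31894×48 s = 111.31 s. Distance = βc × γτ = 0.90224 × 2.998×10⁸ m/s × 111.31 s = 3.0108×10^10 m = 3.011×10^7 km.

3.011×10^7 km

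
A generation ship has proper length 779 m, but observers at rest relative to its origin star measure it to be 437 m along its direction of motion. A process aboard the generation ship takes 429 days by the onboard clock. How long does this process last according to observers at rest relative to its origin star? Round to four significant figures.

764.7 days

γ = L₀/L = 779/437 = 1.78261.
Δt = γΔτ = 1.78261 × 429 = 764.7 days.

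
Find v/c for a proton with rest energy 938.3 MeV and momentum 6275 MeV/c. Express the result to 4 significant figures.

0.9890

βγ = pc/(mc²) = 6275/938.3 = 6.6876.
Since γ² = 1 + (βγ)² = 45.724, γ = √45.724 = 6.76195, and β = (βγ)/γ = 6.6876/6.76195 = 0.9890.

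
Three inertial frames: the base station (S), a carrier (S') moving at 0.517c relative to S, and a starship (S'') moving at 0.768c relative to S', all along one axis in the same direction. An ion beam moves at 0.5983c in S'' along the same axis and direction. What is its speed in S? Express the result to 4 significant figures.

0.9792c

Apply u = (u'+v)/(1+u'v) twice. Ion beam in the carrier frame: (0.5983+0.768)/(1+0.5983·0.768) = 1.3663/1.4594944 = 0.93615c.
That velocity, transformed to the rest frame of the base station: (0.93615+0.517)/(1+0.93615·0.517) = 1.45315/1.48398955 = 0.97922c.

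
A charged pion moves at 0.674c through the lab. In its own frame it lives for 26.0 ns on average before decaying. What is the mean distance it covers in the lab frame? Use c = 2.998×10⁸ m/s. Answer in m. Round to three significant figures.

With β = 0.674, γ = 1/√(1 − 0.674²) = 1/√0.545724 = 1.3537.
Lab-frame lifetime: Δt = γτ = 1.3537 × 26.0 ns = 35.196 ns.
Distance: d = vΔt = 0.674 × 2.998×10⁸ m/s × 3.5196×10^-8 s = 7.11 m.

7.11 m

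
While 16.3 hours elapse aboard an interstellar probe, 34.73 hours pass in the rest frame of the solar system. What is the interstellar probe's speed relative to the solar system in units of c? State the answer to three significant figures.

0.883c

γ = Δt/Δτ = 34.73/16.3 = 2.1307.
β = √(1 − 1/γ²) = √(1 − 0.22027) = √0.77973 = 0.883.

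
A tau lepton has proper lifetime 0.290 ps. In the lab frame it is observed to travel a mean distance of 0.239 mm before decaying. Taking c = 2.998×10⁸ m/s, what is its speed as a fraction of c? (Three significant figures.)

0.940c

d = βγcτ ⇒ βγ = d/(cτ) = 2.390×10^-4 m / (8.6942×10^-5 m) = 2.749.
β = (βγ)/√(1+(βγ)²) = 2.749/√8.557 = 0.940.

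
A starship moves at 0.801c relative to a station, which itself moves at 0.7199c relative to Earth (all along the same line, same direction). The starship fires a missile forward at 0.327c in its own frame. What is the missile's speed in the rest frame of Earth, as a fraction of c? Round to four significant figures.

0.9819c

Apply u = (u'+v)/(1+u'v) twice. Missile in the station frame: (0.327+0.801)/(1+0.327·0.801) = 1.128/1.261927 = 0.89387c.
That velocity, transformed to the rest frame of Earth: (0.89387+0.7199)/(1+0.89387·0.7199) = 1.61377/1.643497013 = 0.98191c.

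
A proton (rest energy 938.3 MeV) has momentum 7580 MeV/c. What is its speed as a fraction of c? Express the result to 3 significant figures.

0.992c

βγ = pc/(mc²) = 7580/938.3 = 8.0784.
Since γ² = 1 + (βγ)² = 66.2605, γ = √66.2605 = 8.14006, and β = (βγ)/γ = 8.0784/8.14006 = 0.992.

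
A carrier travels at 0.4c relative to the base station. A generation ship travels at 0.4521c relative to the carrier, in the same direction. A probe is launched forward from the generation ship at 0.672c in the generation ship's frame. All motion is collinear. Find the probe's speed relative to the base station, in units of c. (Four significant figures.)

Apply u = (u'+v)/(1+u'v) twice. Probe in the carrier frame: (0.672+0.4521)/(1+0.672·0.4521) = 1.1241/1.3038112 = 0.86216c.
That velocity, transformed to the rest frame of the base station: (0.86216+0.4)/(1+0.86216·0.4) = 1.26216/1.344864 = 0.9385c.

0.9385c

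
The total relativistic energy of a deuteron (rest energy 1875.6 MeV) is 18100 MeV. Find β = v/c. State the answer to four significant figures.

Total energy E = γmc² gives γ = 18100/1875.6 = 9.6502.
Hence β = √(1 − 1/γ²) = √(1 − 0.0107381) = √0.9892619 = 0.9946.

0.9946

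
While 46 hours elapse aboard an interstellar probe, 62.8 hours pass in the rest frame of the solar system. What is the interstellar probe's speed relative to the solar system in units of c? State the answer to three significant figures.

γ = Δt/Δτ = 62.8/46 = 1.3652.
β = √(1 − 1/γ²) = √(1 − 0.536547) = √0.463453 = 0.681.

0.681c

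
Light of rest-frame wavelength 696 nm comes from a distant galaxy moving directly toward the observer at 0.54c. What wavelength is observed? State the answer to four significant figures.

Relativistic Doppler for wavelength: λ_obs = λ_src · √((1−β)/(1+β)).
With β = 0.54: factor = √(0.46/1.54) = 0.54654.
λ_obs = 696 × 0.54654 = 380.4 nm.

380.4 nm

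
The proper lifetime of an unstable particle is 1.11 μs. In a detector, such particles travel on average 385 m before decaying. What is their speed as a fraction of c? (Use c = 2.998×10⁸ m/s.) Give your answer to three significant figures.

0.757c

Let x = d/(cτ) = 385.0 m / (2.998×10⁸ m/s × 1.110×10^-6 s) = 1.1569. Since d = βγcτ, x = βγ = β/√(1−β²).
Solving: β² = x²/(1+x²) = 1.33842/2.33842 = 0.572361, so β = 0.757.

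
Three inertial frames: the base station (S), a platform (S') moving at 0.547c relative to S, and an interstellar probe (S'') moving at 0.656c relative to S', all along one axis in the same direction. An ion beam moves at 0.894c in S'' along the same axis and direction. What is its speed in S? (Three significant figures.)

Apply u = (u'+v)/(1+u'v) twice. Ion beam in the platform frame: (0.894+0.656)/(1+0.894·0.656) = 1.55/1.586464 = 0.97702c.
That velocity, transformed to the rest frame of the base station: (0.97702+0.547)/(1+0.97702·0.547) = 1.52402/1.53442994 = 0.99322c.

0.993c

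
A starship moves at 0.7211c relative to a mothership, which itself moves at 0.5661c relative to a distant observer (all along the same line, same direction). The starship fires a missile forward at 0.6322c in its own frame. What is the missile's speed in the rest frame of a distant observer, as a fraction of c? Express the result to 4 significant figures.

Apply u = (u'+v)/(1+u'v) twice. Missile in the mothership frame: (0.6322+0.7211)/(1+0.6322·0.7211) = 1.3533/1.45587942 = 0.92954c.
That velocity, transformed to the rest frame of a distant observer: (0.92954+0.5661)/(1+0.92954·0.5661) = 1.49564/1.526212594 = 0.97997c.

0.9800c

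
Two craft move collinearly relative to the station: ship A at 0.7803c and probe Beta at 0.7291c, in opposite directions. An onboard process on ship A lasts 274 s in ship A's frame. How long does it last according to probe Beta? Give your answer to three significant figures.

1000 s

Speed of ship A in probe Beta's frame: u = (v_A + v_B)/(1 + v_A v_B/c²) = (0.7803 + 0.7291)/(1 + 0.7803×0.7291) = 1.5094/1.56891673 = 0.96207; |u| = 0.96207c.
At |u| = 0.96207c, γ = (1 − 0.925579)^(−1/2) = 3.6657.
The clock on ship A records proper time, so probe Beta measures Δt = γΔτ = 3.6657 × 274 = 1000 s.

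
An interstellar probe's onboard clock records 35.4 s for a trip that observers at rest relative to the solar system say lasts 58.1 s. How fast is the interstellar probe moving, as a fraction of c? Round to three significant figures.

0.793c

γ = Δt/Δτ = 58.1/35.4 = 1.6412.
β = √(1 − 1/γ²) = √(1 − 0.371259) = √0.628741 = 0.793.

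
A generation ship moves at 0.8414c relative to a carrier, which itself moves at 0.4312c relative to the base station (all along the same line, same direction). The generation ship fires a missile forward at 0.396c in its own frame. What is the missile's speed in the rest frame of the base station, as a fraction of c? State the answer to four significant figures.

First combine the missile and generation ship (S''→S'): u₁ = (0.396 + 0.8414)/(1 + 0.396×0.8414) = 1.2374/1.3331944 = 0.92815.
Then combine with the carrier (S'→S): u = (0.92815 + 0.4312)/(1 + 0.92815×0.4312) = 1.35935/1.40021828 = 0.97081.

0.9708c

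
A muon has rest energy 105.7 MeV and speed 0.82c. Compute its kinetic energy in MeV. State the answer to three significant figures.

Lorentz factor: γ = (1 − 0.6724)^(−1/2) = 1.74714.
Kinetic energy: K = (γ − 1)mc² = (1.74714 − 1) × 105.7 MeV = 0.74714 × 105.7 = 79.0 MeV.

79.0 MeV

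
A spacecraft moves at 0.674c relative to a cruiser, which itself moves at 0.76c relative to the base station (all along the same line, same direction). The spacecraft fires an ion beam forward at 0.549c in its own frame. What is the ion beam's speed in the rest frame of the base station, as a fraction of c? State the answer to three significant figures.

0.985c

First combine the ion beam and spacecraft (S''→S'): u₁ = (0.549 + 0.674)/(1 + 0.549×0.674) = 1.223/1.370026 = 0.89268.
Then combine with the cruiser (S'→S): u = (0.89268 + 0.76)/(1 + 0.89268×0.76) = 1.65268/1.6784368 = 0.98465.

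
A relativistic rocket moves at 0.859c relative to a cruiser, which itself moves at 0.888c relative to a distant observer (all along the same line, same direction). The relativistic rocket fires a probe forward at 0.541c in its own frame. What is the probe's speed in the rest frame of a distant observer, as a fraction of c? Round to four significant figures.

First combine the probe and relativistic rocket (S''→S'): u₁ = (0.541 + 0.859)/(1 + 0.541×0.859) = 1.4/1.464719 = 0.95581.
Then combine with the cruiser (S'→S): u = (0.95581 + 0.888)/(1 + 0.95581×0.888) = 1.84381/1.84875928 = 0.99732.

0.9973c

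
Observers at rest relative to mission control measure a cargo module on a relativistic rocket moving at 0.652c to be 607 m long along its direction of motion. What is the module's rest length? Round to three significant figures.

β² = 0.425104, so γ = 1/√0.574896 = 1.3189.
Proper length: L₀ = γ·L = 1.3189 × 607 = 801 m.

801 m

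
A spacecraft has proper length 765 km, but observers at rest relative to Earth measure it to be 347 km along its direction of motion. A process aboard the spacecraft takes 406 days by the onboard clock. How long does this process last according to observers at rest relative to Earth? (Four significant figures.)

Length contraction gives γ = L₀/L = 765/347 = 2.20461.
The same γ dilates the second interval: 2.20461 × 406 days = 895.1 days.

895.1 days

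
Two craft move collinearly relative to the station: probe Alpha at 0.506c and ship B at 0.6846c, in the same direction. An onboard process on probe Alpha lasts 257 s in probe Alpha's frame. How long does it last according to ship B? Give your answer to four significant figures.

267.2 s

The velocity of probe Alpha relative to ship B is (0.506 − 0.6846)c / (1 − 0.506×0.6846) = −0.27326c; relative speed 0.27326c.
γ for this relative speed: γ = 1/√(1 − 0.074671) = 1.0396.
The clock on probe Alpha records proper time, so ship B measures Δt = γΔτ = 1.0396 × 257 = 267.2 s.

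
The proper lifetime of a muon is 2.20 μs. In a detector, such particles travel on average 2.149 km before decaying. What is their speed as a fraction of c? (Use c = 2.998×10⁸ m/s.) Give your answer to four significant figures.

0.9560c

Lab distance = (lab lifetime)·v = γτ·βc, so βγ = d/(cτ) = 2149/(2.998×10⁸ × 2.200×10^-6) = 3.2582.
With βγ = 3.2582: γ² = 1 + (βγ)² = 11.6159, and β = (βγ)/γ = 3.2582/3.40821 = 0.9560.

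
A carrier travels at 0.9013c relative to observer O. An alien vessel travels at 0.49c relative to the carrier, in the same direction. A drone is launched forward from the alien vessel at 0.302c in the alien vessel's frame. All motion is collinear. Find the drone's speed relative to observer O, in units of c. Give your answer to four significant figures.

0.9811c

Apply u = (u'+v)/(1+u'v) twice. Drone in the carrier frame: (0.302+0.49)/(1+0.302·0.49) = 0.792/1.14798 = 0.68991c.
That velocity, transformed to the rest frame of observer O: (0.68991+0.9013)/(1+0.68991·0.9013) = 1.59121/1.621815883 = 0.98113c.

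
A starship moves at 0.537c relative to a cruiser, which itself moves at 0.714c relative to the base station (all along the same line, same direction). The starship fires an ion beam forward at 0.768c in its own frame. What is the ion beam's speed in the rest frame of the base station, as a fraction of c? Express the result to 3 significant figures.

Compose velocities in two stages. Stage 1 (into S'): u₁ = (0.768+0.537)/(1+0.768×0.537) = 0.92395.
Stage 2 (into S): u = (0.92395+0.714)/(1+0.92395×0.714) = 0.9869, so the speed is 0.987c.

0.987c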